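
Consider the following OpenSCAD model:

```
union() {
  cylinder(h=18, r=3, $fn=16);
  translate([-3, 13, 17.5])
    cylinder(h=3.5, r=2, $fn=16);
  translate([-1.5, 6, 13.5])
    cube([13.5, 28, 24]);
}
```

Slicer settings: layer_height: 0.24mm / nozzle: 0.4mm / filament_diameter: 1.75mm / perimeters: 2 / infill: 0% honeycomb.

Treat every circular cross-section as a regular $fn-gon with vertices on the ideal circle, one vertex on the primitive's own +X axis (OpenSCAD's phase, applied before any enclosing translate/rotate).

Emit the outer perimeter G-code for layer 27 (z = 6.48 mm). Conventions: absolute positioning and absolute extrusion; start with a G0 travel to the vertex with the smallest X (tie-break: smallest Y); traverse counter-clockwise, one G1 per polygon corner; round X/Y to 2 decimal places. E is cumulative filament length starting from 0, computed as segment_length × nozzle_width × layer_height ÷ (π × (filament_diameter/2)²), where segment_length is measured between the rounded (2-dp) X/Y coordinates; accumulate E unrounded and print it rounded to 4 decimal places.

At z = 6.48 mm: the r=3 cylinder contributes a regular 16-gon of circumradius 3; the cylinder at (-3, 13) does not reach this height (z outside [17.5, 21]); the cube at (-1.5, 6) does not reach this height (z outside [13.5, 37.5]); Taking the union: only the r=3 cylinder is present, so the union is just that shape — 1 connected region. The outline is a single polygon with 16 vertices. Extrusion per mm of travel: 0.4 × 0.24 / (π × 0.875²) = 0.039912. Accumulating E over each segment gives final E = 0.7473.

G0 X-3.00 Y0.00 Z6.48
G1 X-2.77 Y-1.15 E0.0468
G1 X-2.12 Y-2.12 E0.0934
G1 X-1.15 Y-2.77 E0.1400
G1 X0.00 Y-3.00 E0.1868
G1 X1.15 Y-2.77 E0.2336
G1 X2.12 Y-2.12 E0.2802
G1 X2.77 Y-1.15 E0.3268
G1 X3.00 Y0.00 E0.3736
G1 X2.77 Y1.15 E0.4205
G1 X2.12 Y2.12 E0.4671
G1 X1.15 Y2.77 E0.5137
G1 X0.00 Y3.00 E0.5605
G1 X-1.15 Y2.77 E0.6073
G1 X-2.12 Y2.12 E0.6539
G1 X-2.77 Y1.15 E0.7005
G1 X-3.00 Y0.00 E0.7473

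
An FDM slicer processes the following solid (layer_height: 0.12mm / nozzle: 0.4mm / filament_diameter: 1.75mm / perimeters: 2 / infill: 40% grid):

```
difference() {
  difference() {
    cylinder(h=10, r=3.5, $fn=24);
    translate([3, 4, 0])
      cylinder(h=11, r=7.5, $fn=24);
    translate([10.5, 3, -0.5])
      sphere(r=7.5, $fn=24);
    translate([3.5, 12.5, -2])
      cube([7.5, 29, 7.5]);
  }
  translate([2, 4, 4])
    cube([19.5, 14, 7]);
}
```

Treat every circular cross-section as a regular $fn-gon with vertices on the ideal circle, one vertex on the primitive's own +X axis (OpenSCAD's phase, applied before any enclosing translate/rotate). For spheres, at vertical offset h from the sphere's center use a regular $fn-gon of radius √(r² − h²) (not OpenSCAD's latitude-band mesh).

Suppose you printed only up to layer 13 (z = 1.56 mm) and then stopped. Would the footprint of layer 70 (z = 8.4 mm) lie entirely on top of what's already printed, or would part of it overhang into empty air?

entirely on top

Compare the two slices. At z = 1.56: the r=3.5 cylinder gives a regular 24-gon of circumradius 3.5 (constant along its height) (area = (24/2)·3.500²·sin(360°/24) = 38.05 mm²); the r=7.5 cylinder at (3, 4) contributes a regular 24-gon of circumradius 7.5 (area = (24/2)·7.500²·sin(360°/24) = 174.70 mm²); the r=7.5 sphere at (10.5, 3) slices to a regular 24-gon of circumradius 7.212 (√(r²−h²) with h=2.06 from center) (area = (24/2)·7.212²·sin(360°/24) = 161.52 mm²); the 7.5×29 cube at (3.5, 12.5) contributes its full rectangle (area 217.50 mm²); Subtracting the remaining from the first: starting from the r=3.5 cylinder (38.05 mm²), the r=7.5 cylinder at (3, 4) partially overlaps it — only the 33.67 mm² overlap (of its 174.70 mm²) is removed, clipping the outline; the r=7.5 sphere at (10.5, 3) misses the remaining region (no effect); the 7.5×29 cube at (3.5, 12.5) misses the remaining region (no effect) — area = 4.37 mm²; the cube at (2, 4) is not intersected at this z (z outside [4, 11]); Subtracting the remaining from the first: none of the subtracted shapes is present at this height, so that combined region is unchanged — area = 4.37 mm². At z = 8.4: the cylinder: section is a regular 24-gon, circumradius r=3.5 (area = (24/2)·3.500²·sin(360°/24) = 38.05 mm²); the cylinder at (3, 4): section is a regular 24-gon, circumradius r=7.5 (area = (24/2)·7.500²·sin(360°/24) = 174.70 mm²); the sphere at (10.5, 3) does not reach this height (|z−center|=8.900 > r=7.5); the cube at (3.5, 12.5) is not intersected at this z (z outside [-2, 5.5]); Taking the first minus the rest: starting from the r=3.5 cylinder (38.05 mm²), the r=7.5 cylinder at (3, 4) partially overlaps it — only the 33.67 mm² overlap (of its 174.70 mm²) is removed, clipping the outline — area = 4.37 mm²; the cube at (2, 4) is present — its section is the full 19.5×14 rectangle (area 273.00 mm²); Taking the first minus the rest: starting from that combined region (4.37 mm²), the 19.5×14 cube at (2, 4) misses the remaining region (no effect) — area = 4.37 mm². Checking containment: the cross-section at z = 8.4 is a subset of the cross-section at z = 1.56.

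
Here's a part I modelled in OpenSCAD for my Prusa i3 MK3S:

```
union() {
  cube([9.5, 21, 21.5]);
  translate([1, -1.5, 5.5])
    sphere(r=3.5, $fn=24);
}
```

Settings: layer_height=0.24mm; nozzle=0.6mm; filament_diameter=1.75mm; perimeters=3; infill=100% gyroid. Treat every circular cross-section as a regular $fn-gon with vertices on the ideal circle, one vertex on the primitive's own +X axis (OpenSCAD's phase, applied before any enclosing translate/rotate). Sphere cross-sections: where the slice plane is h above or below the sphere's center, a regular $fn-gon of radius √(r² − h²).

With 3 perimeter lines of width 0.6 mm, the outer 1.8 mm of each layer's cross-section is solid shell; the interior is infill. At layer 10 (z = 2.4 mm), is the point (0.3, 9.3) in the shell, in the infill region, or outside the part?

shell

At z = 2.4 mm: the cube is present — its section is the full 9.5×21 rectangle; the r=3.5 sphere at (1, -1.5) contributes a regular 24-gon of circumradius √(3.5²−3.1²) = 1.625; Taking the union: the regions partially overlap (shared area 0.09 mm²), so overlapping operands fuse into one piece — 1 connected region. Overall, the cross-section is a single solid region. The nearest boundary edge runs (0.00, 0.00)→(0.00, 21.00); distance from the point to it = 0.30 mm. The point is inside the cross-section, 0.30 mm from the nearest boundary — within the 1.8 mm shell band (3 × 0.6).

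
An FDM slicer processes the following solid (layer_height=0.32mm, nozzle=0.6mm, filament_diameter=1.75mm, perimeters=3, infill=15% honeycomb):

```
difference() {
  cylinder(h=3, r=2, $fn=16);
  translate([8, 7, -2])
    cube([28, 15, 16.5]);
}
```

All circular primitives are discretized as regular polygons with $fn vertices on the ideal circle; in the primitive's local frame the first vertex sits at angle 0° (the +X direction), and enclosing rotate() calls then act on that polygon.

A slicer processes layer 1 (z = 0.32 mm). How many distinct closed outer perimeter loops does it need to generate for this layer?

1

At z = 0.32 mm: the cylinder: section is a regular 16-gon, circumradius r=2; the cube at (8, 7) is present — its section is the full 28×15 rectangle; After the difference (first − rest): starting from the r=2 cylinder, the 28×15 cube at (8, 7) misses the remaining region (no effect) — 1 connected region. The result has 1 disconnected region.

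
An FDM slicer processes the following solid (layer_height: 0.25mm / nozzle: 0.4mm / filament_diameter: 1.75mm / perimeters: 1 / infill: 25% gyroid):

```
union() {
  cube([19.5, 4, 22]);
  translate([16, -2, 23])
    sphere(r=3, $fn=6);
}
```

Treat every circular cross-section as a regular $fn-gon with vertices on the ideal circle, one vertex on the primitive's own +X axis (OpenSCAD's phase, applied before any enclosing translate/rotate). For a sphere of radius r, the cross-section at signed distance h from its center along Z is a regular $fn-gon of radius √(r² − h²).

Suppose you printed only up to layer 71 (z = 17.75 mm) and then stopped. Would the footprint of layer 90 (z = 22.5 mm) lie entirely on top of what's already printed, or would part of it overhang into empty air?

Compare the two slices. At z = 17.75: the 19.5×4 cube contributes its full rectangle (area 78.00 mm²); the sphere at (16, -2) is not intersected at this z (|z−center|=5.250 > r=3); Taking the union: only the 19.5×4 cube is present, so the union is just that shape — area = 78.00 mm². At z = 22.5: the cube is not intersected at this z (z outside [0, 22]); the r=3 sphere at (16, -2) contributes a regular 6-gon of circumradius √(3²−0.5²) = 2.958 (area = (6/2)·2.958²·sin(360°/6) = 22.73 mm²); Merging all regions: only the r=3 sphere at (16, -2) is present, so the union is just that shape — area = 22.73 mm². Checking containment: at z = 22.5 the cross-section extends beyond the z = 17.75 cross-section by about 20.89 mm².

part overhangs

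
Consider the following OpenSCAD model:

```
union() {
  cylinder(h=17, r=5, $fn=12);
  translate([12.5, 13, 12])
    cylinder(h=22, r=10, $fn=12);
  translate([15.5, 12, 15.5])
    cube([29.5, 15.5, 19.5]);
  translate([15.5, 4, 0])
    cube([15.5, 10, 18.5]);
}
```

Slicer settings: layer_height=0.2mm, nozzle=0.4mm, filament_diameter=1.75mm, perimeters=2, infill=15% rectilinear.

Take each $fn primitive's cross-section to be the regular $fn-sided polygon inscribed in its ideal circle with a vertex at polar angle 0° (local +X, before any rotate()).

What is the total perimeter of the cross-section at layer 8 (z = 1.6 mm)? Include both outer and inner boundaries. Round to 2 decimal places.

At z = 1.6 mm: the cylinder: section is a regular 12-gon, circumradius r=5 (perimeter = 2·12·5.000·sin(180°/12) = 31.06 mm); the cylinder at (12.5, 13) is absent (z outside [12, 34]); the cube at (15.5, 12) is not intersected at this z (z outside [15.5, 35]); the cube at (15.5, 4) (footprint 15.5×10) is included at this height (perimeter 51.00 mm); Combining (union): the 2 present regions are separate (no shared area or edge), so areas and boundary lengths simply add and each stays a separate island — boundary = 82.06 mm. Overall, the cross-section has 2 separate islands. Total boundary length (outer) = 82.06 mm.

82.06 mm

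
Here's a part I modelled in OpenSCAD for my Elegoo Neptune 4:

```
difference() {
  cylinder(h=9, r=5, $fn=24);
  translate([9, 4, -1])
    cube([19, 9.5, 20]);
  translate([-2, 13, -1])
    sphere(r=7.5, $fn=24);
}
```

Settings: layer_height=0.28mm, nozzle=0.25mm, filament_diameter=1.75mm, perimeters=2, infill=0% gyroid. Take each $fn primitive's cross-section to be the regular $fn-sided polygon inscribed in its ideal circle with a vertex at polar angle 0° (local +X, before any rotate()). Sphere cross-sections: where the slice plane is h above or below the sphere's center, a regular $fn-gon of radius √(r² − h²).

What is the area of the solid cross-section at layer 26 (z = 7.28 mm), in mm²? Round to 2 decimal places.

77.65 mm²

At z = 7.28 mm: the r=5 cylinder contributes a regular 24-gon of circumradius 5 (area = (24/2)·5.000²·sin(360°/24) = 77.65 mm²); the cube at (9, 4) (footprint 19×9.5) is included at this height (area 180.50 mm²); the sphere at (-2, 13) is absent (|z−center|=8.280 > r=7.5); After the difference (first − rest): starting from the r=5 cylinder (77.65 mm²), the 19×9.5 cube at (9, 4) misses the remaining region (no effect) — area = 77.65 mm². Overall, the cross-section is a single solid region. Net area = 77.65 mm².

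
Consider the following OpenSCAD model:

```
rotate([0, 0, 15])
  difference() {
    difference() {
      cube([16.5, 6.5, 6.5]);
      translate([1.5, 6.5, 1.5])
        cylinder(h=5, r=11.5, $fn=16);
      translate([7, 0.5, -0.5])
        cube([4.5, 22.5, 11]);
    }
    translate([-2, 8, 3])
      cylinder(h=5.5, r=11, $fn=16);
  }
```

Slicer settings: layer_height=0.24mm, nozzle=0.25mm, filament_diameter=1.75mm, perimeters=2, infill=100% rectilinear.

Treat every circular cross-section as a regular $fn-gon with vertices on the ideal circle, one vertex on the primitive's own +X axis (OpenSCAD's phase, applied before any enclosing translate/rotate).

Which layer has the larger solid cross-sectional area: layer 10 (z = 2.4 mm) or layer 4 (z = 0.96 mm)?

Layer 10 (z = 2.4): the cube (footprint 16.5×6.5) is included at this height (area 107.25 mm²); the cylinder at (1.5, 6.5): section is a regular 16-gon, circumradius r=11.5 (area = (16/2)·11.500²·sin(360°/16) = 404.88 mm²); the cube at (7, 0.5) is present — its section is the full 4.5×22.5 rectangle (area 101.25 mm²); Subtracting the remaining from the first: starting from the 16.5×6.5 cube (107.25 mm²), the r=11.5 cylinder at (1.5, 6.5) partially overlaps it — only the 79.26 mm² overlap (of its 404.88 mm²) is removed, clipping the outline; the 4.5×22.5 cube at (7, 0.5) partially overlaps it — only the 0.15 mm² overlap (of its 101.25 mm²) is removed, clipping the outline — area = 27.84 mm²; the cylinder at (-2, 8) does not reach this height (z outside [3, 8.5]); After the difference (first − rest): none of the subtracted shapes is present at this height, so the result so far is unchanged — area = 27.84 mm²; (rotated 15° about Z; rotation is an isometry so areas/perimeters/island counts are preserved). So its area = 27.84 mm². Layer 4 (z = 0.96): the cube (footprint 16.5×6.5) is included at this height (area 107.25 mm²); the cylinder at (1.5, 6.5) is not intersected at this z (z outside [1.5, 6.5]); the 4.5×22.5 cube at (7, 0.5) contributes its full rectangle (area 101.25 mm²); Subtracting the remaining from the first: starting from the 16.5×6.5 cube (107.25 mm²), the 4.5×22.5 cube at (7, 0.5) partially overlaps it — only the 27.00 mm² overlap (of its 101.25 mm²) is removed, clipping the outline — area = 80.25 mm²; the cylinder at (-2, 8) is absent (z outside [3, 8.5]); After the difference (first − rest): none of the subtracted shapes is present at this height, so the result so far is unchanged — area = 80.25 mm²; (rotated 15° about Z; rotation is an isometry so areas/perimeters/island counts are preserved). So its area = 80.25 mm². Layer 4 is larger (80.25 vs 27.84 mm²).

layer 4 (z = 0.96 mm)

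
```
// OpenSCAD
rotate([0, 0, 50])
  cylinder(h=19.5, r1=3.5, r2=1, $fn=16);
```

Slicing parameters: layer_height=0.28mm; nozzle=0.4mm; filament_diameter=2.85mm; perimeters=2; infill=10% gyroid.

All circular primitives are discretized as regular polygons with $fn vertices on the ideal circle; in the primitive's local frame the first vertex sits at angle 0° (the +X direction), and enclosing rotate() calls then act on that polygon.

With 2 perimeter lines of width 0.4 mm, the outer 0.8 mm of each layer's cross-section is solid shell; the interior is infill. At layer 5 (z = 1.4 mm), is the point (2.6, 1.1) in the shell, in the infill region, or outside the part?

shell

At z = 1.4 mm: the cone (r1=3.5→r2=1) has section circumradius 3.321 here — a regular 16-gon; (whole slice rotated 50° about Z — lengths, areas and connectivity unchanged). Overall, the cross-section is a single solid region. Undo the 50° rotation: the query point maps to (2.514, -1.285) in the un-rotated model frame. The nearest boundary edge runs (2.35, -2.35)→(3.07, -1.27); distance from the point to it = 0.45 mm. The point is inside the cross-section, 0.45 mm from the nearest boundary — within the 0.8 mm shell band (2 × 0.4).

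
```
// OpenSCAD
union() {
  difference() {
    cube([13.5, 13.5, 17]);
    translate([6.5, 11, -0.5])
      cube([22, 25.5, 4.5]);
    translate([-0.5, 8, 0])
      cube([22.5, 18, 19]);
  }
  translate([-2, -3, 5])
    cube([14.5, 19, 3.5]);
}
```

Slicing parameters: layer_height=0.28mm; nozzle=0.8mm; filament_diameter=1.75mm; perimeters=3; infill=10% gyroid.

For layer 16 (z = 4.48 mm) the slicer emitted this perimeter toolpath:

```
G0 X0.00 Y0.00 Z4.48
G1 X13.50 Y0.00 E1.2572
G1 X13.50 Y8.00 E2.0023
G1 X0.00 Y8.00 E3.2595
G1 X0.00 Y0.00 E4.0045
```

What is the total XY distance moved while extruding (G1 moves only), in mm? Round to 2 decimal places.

43.00 mm

Sum the Euclidean lengths of each G1 segment: total = 43.00 mm.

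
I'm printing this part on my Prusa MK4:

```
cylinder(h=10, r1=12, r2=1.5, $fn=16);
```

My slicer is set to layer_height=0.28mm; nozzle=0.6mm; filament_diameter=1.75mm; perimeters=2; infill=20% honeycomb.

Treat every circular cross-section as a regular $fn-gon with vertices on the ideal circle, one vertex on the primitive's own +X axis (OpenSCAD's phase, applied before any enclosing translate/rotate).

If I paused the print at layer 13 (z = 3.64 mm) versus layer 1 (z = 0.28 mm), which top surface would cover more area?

layer 1 (z = 0.28 mm)

Layer 13 (z = 3.64): the cone (r1=12→r2=1.5) has section circumradius 8.178 here — a regular 16-gon (area = (16/2)·8.178²·sin(360°/16) = 204.75 mm²). So its area = 204.75 mm². Layer 1 (z = 0.28): the cone: at t=0.028 of its height the radius interpolates to r₁+(r₂−r₁)t = 11.706, giving a regular 16-gon of that circumradius (area = (16/2)·11.706²·sin(360°/16) = 419.51 mm²). So its area = 419.51 mm². Layer 1 is larger (419.51 vs 204.75 mm²).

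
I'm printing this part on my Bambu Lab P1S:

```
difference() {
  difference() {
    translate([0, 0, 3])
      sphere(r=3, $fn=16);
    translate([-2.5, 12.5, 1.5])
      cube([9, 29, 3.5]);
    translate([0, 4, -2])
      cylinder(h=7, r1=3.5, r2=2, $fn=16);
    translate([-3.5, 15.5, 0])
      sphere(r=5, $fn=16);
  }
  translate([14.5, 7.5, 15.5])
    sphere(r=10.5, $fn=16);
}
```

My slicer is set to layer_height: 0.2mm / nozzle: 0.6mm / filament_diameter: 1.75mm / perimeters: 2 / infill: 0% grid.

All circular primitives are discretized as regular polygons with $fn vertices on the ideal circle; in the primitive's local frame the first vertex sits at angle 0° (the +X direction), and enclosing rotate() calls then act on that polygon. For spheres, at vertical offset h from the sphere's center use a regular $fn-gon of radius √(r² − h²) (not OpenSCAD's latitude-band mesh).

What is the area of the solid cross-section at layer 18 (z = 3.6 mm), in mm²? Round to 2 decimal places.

23.85 mm²

At z = 3.6 mm: the sphere: section is a regular 16-gon, circumradius = √(r²−h²) = √(3²−0.6²) = 2.939 (area = (16/2)·2.939²·sin(360°/16) = 26.45 mm²); the 9×29 cube at (-2.5, 12.5) contributes its full rectangle (area 261.00 mm²); the cone at (0, 4) (r1=3.5→r2=2) has section circumradius 2.300 here — a regular 16-gon (area = (16/2)·2.300²·sin(360°/16) = 16.20 mm²); the r=5 sphere at (-3.5, 15.5) contributes a regular 16-gon of circumradius √(5²−3.6²) = 3.470 (area = (16/2)·3.470²·sin(360°/16) = 36.86 mm²); After the difference (first − rest): starting from the r=3 sphere (26.45 mm²), the 9×29 cube at (-2.5, 12.5) misses the remaining region (no effect); the cone at (0, 4) partially overlaps it — only the 2.60 mm² overlap (of its 16.20 mm²) is removed, clipping the outline; the r=5 sphere at (-3.5, 15.5) misses the remaining region (no effect) — area = 23.85 mm²; the sphere at (14.5, 7.5) is absent (|z−center|=11.900 > r=10.5); Subtracting the remaining from the first: none of the subtracted shapes is present at this height, so the result so far is unchanged — area = 23.85 mm². Overall, the cross-section is a single solid region. Net area = 23.85 mm².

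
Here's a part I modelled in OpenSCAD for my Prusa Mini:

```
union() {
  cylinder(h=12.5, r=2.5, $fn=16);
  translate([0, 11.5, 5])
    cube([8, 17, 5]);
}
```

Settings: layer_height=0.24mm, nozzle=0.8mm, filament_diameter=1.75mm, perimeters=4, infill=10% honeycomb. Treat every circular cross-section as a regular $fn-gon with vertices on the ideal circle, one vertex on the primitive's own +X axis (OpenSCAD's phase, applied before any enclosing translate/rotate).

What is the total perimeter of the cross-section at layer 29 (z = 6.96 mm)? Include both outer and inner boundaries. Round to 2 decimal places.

65.61 mm

At z = 6.96 mm: the cylinder: section is a regular 16-gon, circumradius r=2.5 (perimeter = 2·16·2.500·sin(180°/16) = 15.61 mm); the cube at (0, 11.5) is present — its section is the full 8×17 rectangle (perimeter 50.00 mm); Taking the union: the 2 present regions are separate (no shared area or edge), so areas and boundary lengths simply add and each stays a separate island — boundary = 65.61 mm. Overall, the cross-section has 2 separate islands. Total boundary length (outer) = 65.61 mm.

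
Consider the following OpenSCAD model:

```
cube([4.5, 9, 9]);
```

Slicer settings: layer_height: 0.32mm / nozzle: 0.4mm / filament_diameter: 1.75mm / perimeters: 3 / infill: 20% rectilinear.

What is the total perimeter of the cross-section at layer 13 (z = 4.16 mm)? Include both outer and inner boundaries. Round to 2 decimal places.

27.00 mm

At z = 4.16 mm: the cube (footprint 4.5×9) is included at this height (perimeter 27.00 mm). Overall, the cross-section is a single solid region. Total boundary length (outer) = 27.00 mm.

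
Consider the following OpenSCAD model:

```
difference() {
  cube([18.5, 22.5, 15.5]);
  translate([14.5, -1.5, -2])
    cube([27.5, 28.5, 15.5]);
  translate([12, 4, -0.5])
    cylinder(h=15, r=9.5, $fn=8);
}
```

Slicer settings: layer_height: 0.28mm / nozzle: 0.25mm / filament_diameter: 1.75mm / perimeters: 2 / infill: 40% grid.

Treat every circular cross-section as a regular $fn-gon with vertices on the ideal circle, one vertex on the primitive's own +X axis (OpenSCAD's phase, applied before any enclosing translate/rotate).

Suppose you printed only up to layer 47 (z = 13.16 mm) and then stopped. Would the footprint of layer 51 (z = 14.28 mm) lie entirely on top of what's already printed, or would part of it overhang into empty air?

part overhangs

Compare the two slices. At z = 13.16: the 18.5×22.5 cube contributes its full rectangle (area 416.25 mm²); the 27.5×28.5 cube at (14.5, -1.5) contributes its full rectangle (area 783.75 mm²); the r=9.5 cylinder at (12, 4) contributes a regular 8-gon of circumradius 9.5 (area = (8/2)·9.500²·sin(360°/8) = 255.27 mm²); Taking the first minus the rest: starting from the 18.5×22.5 cube (416.25 mm²), the 27.5×28.5 cube at (14.5, -1.5) partially overlaps it — only the 90.00 mm² overlap (of its 783.75 mm²) is removed, clipping the outline; the r=9.5 cylinder at (12, 4) partially overlaps it — only the 130.96 mm² overlap (of its 255.27 mm²) is removed, clipping the outline — area = 195.29 mm². At z = 14.28: the 18.5×22.5 cube contributes its full rectangle (area 416.25 mm²); the cube at (14.5, -1.5) is absent (z outside [-2, 13.5]); the cylinder at (12, 4): section is a regular 8-gon, circumradius r=9.5 (area = (8/2)·9.500²·sin(360°/8) = 255.27 mm²); Taking the first minus the rest: starting from the 18.5×22.5 cube (416.25 mm²), the r=9.5 cylinder at (12, 4) partially overlaps it — only the 177.50 mm² overlap (of its 255.27 mm²) is removed, clipping the outline — area = 238.75 mm². Checking containment: at z = 14.28 the cross-section extends beyond the z = 13.16 cross-section by about 43.46 mm².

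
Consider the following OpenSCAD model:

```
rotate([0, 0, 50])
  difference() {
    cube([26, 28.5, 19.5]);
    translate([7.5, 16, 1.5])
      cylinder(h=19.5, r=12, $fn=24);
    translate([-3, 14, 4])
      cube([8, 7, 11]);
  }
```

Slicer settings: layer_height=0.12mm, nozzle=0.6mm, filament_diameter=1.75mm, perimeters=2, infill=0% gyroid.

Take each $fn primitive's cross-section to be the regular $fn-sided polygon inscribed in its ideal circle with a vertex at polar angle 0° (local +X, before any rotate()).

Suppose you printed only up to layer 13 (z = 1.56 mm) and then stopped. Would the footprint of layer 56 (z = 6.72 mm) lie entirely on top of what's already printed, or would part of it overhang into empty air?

entirely on top

Compare the two slices. At z = 1.56: the 26×28.5 cube contributes its full rectangle (area 741.00 mm²); the cylinder at (7.5, 16): section is a regular 24-gon, circumradius r=12 (area = (24/2)·12.000²·sin(360°/24) = 447.24 mm²); the cube at (-3, 14) is not intersected at this z (z outside [4, 15]); Subtracting the remaining from the first: starting from the 26×28.5 cube (741.00 mm²), the r=12 cylinder at (7.5, 16) partially overlaps it — only the 389.96 mm² overlap (of its 447.24 mm²) is removed, clipping the outline — area = 351.04 mm²; (whole slice rotated 50° about Z — lengths, areas and connectivity unchanged). At z = 6.72: the 26×28.5 cube contributes its full rectangle (area 741.00 mm²); the r=12 cylinder at (7.5, 16) gives a regular 24-gon of circumradius 12 (constant along its height) (area = (24/2)·12.000²·sin(360°/24) = 447.24 mm²); the 8×7 cube at (-3, 14) contributes its full rectangle (area 56.00 mm²); Taking the first minus the rest: starting from the 26×28.5 cube (741.00 mm²), the r=12 cylinder at (7.5, 16) partially overlaps it — only the 389.96 mm² overlap (of its 447.24 mm²) is removed, clipping the outline; the 8×7 cube at (-3, 14) misses the remaining region (no effect) — area = 351.04 mm²; (rotated 50° about Z; rotation is an isometry so areas/perimeters/island counts are preserved). Checking containment: the cross-section at z = 6.72 is a subset of the cross-section at z = 1.56.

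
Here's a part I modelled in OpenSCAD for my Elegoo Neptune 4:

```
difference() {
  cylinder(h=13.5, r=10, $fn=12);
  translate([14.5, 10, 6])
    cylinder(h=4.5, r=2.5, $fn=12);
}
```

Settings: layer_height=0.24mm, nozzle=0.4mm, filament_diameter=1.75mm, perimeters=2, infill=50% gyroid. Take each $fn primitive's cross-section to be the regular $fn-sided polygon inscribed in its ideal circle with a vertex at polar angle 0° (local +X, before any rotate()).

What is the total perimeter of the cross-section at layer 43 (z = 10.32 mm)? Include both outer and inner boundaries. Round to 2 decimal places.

62.12 mm

At z = 10.32 mm: the cylinder: section is a regular 12-gon, circumradius r=10 (perimeter = 2·12·10.000·sin(180°/12) = 62.12 mm); the cylinder at (14.5, 10): section is a regular 12-gon, circumradius r=2.5 (perimeter = 2·12·2.500·sin(180°/12) = 15.53 mm); Taking the first minus the rest: starting from the r=10 cylinder, the r=2.5 cylinder at (14.5, 10) misses the remaining region (no effect) — boundary = 62.12 mm. Overall, the cross-section is a single solid region. Total boundary length (outer) = 62.12 mm.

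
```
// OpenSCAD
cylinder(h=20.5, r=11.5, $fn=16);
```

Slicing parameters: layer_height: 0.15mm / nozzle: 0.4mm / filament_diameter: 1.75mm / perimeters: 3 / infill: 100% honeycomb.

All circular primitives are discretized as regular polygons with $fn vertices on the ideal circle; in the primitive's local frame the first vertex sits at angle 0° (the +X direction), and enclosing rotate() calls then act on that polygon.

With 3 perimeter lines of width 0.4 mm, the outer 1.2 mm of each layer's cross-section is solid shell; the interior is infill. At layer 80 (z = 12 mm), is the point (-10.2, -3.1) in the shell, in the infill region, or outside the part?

shell

At z = 12 mm: the r=11.5 cylinder contributes a regular 16-gon of circumradius 11.5. Overall, the cross-section is a single solid region. The nearest boundary edge runs (-11.50, 0.00)→(-10.62, -4.40); distance from the point to it = 0.67 mm. The point is inside the cross-section, 0.67 mm from the nearest boundary — within the 1.2 mm shell band (3 × 0.4).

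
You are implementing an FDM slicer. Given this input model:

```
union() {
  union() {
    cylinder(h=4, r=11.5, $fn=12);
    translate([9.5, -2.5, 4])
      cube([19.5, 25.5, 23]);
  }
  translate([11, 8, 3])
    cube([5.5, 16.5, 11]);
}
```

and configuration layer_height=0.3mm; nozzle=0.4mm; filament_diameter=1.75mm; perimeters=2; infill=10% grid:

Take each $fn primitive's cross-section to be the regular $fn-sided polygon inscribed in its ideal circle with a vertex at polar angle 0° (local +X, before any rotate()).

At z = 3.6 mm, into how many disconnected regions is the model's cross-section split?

At z = 3.6 mm: the r=11.5 cylinder contributes a regular 12-gon of circumradius 11.5; the cube at (9.5, -2.5) does not reach this height (z outside [4, 27]); Merging all regions: only the r=11.5 cylinder is present, so the union is just that shape — 1 connected region; the cube at (11, 8) (footprint 5.5×16.5) is included at this height; Taking the union: the 2 present regions are separate (no shared area or edge), so areas and boundary lengths simply add and each stays a separate island — 2 connected regions. The result has 2 disconnected regions.

2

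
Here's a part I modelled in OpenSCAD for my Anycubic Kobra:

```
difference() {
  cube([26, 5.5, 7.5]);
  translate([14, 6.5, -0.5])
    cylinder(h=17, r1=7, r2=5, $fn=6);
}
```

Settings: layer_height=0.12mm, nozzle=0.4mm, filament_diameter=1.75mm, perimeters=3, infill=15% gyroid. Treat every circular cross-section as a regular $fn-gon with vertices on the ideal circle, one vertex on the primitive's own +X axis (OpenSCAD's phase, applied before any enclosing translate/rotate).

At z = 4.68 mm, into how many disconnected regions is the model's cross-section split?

1

At z = 4.68 mm: the cube (footprint 26×5.5) is included at this height; the cone at (14, 6.5) contributes a regular 6-gon of circumradius 6.391 (interpolated between r1=7 and r2=5 at t=0.305); Taking the first minus the rest: starting from the 26×5.5 cube, the cone at (14, 6.5) partially overlaps it — only the 40.85 mm² overlap (of its 106.10 mm²) is removed, clipping the outline — 1 connected region. The result has 1 disconnected region.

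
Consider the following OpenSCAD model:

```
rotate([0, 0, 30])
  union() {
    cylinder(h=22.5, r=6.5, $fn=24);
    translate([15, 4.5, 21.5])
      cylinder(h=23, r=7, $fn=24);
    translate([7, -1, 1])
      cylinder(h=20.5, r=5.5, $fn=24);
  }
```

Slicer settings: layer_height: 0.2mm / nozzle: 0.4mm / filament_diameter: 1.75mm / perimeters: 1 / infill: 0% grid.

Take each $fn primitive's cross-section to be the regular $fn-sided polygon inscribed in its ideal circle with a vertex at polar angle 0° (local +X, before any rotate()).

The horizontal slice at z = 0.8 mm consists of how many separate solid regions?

1

At z = 0.8 mm: the r=6.5 cylinder contributes a regular 24-gon of circumradius 6.5; the cylinder at (15, 4.5) is not intersected at this z (z outside [21.5, 44.5]); the cylinder at (7, -1) does not reach this height (z outside [1, 21.5]); Taking the union: only the r=6.5 cylinder is present, so the union is just that shape — 1 connected region; (whole slice rotated 30° about Z — lengths, areas and connectivity unchanged). The result has 1 disconnected region.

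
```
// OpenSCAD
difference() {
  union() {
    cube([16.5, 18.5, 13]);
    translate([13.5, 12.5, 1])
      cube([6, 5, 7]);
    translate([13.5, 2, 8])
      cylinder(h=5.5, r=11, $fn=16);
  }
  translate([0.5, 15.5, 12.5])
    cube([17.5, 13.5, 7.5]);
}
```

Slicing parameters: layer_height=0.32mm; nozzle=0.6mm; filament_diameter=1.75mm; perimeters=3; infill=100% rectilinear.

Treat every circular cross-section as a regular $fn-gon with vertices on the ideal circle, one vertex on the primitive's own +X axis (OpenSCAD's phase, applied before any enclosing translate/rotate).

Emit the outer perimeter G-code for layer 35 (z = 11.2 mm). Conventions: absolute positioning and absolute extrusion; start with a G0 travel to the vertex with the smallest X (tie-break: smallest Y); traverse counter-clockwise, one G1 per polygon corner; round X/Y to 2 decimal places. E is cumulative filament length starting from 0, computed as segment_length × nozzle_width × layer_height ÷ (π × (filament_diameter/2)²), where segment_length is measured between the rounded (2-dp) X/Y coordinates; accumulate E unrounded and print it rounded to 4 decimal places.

At z = 11.2 mm: the 16.5×18.5 cube contributes its full rectangle; the cube at (13.5, 12.5) is absent (z outside [1, 8]); the r=11 cylinder at (13.5, 2) gives a regular 16-gon of circumradius 11 (constant along its height); Merging all regions: the regions partially overlap (shared area 152.32 mm²), so overlapping operands fuse into one piece — 1 connected region; the cube at (0.5, 15.5) is not intersected at this z (z outside [12.5, 20]); After the difference (first − rest): none of the subtracted shapes is present at this height, so the result so far is unchanged — 1 connected region. The outline is a single polygon with 16 vertices. Extrusion per mm of travel: 0.6 × 0.32 / (π × 0.875²) = 0.079824. Accumulating E over each segment gives final E = 7.2163.

G0 X0.00 Y0.00 Z11.20
G1 X2.90 Y0.00 E0.2315
G1 X3.34 Y-2.21 E0.4114
G1 X5.72 Y-5.78 E0.7539
G1 X9.29 Y-8.16 E1.0964
G1 X13.50 Y-9.00 E1.4390
G1 X17.71 Y-8.16 E1.7817
G1 X21.28 Y-5.78 E2.1242
G1 X23.66 Y-2.21 E2.4667
G1 X24.50 Y2.00 E2.8094
G1 X23.66 Y6.21 E3.1521
G1 X21.28 Y9.78 E3.4946
G1 X17.71 Y12.16 E3.8371
G1 X16.50 Y12.40 E3.9355
G1 X16.50 Y18.50 E4.4225
G1 X0.00 Y18.50 E5.7396
G1 X0.00 Y0.00 E7.2163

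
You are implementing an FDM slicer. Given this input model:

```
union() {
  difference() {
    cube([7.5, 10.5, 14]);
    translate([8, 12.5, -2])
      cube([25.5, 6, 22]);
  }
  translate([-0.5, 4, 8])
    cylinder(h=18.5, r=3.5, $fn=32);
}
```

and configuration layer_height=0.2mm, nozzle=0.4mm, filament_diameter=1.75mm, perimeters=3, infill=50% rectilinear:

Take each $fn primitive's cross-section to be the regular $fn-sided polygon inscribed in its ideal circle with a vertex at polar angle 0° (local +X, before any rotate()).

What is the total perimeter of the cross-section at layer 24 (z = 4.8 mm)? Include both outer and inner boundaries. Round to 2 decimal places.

At z = 4.8 mm: the cube is present — its section is the full 7.5×10.5 rectangle (perimeter 36.00 mm); the cube at (8, 12.5) is present — its section is the full 25.5×6 rectangle (perimeter 63.00 mm); Taking the first minus the rest: starting from the 7.5×10.5 cube, the 25.5×6 cube at (8, 12.5) misses the remaining region (no effect) — boundary = 36.00 mm; the cylinder at (-0.5, 4) is absent (z outside [8, 26.5]); Taking the union: only that combined region is present, so the union is just that shape — boundary = 36.00 mm. Overall, the cross-section is a single solid region. Total boundary length (outer) = 36.00 mm.

36.00 mm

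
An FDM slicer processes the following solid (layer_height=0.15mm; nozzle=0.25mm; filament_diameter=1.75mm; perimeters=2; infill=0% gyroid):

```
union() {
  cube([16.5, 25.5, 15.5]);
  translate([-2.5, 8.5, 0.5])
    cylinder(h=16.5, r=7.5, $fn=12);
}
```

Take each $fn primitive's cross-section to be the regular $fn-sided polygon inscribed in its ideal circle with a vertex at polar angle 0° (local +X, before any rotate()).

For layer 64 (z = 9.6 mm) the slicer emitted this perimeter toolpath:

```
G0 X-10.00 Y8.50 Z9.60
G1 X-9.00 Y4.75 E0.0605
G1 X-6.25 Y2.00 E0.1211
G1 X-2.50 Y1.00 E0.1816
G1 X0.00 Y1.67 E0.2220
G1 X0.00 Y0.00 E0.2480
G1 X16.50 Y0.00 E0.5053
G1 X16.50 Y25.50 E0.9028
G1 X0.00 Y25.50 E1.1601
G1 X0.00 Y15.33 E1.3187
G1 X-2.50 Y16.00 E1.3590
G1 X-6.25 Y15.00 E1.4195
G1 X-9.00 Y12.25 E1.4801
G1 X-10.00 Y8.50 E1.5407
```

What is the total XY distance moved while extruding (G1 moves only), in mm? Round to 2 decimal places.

98.82 mm

Sum the Euclidean lengths of each G1 segment: total = 98.82 mm.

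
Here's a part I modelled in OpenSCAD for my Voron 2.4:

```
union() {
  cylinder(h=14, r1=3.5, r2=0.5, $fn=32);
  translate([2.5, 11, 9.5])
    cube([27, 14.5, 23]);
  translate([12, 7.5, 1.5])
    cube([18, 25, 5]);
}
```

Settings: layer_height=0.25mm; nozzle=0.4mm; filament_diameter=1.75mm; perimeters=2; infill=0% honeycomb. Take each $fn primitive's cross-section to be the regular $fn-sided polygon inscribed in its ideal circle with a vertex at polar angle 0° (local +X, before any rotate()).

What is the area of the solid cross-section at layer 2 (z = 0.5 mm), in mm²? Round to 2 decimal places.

At z = 0.5 mm: the cone contributes a regular 32-gon of circumradius 3.393 (interpolated between r1=3.5 and r2=0.5 at t=0.036) (area = (32/2)·3.393²·sin(360°/32) = 35.93 mm²); the cube at (2.5, 11) does not reach this height (z outside [9.5, 32.5]); the cube at (12, 7.5) is absent (z outside [1.5, 6.5]); Taking the union: only the cone is present, so the union is just that shape — area = 35.93 mm². Overall, the cross-section is a single solid region. Net area = 35.93 mm².

35.93 mm²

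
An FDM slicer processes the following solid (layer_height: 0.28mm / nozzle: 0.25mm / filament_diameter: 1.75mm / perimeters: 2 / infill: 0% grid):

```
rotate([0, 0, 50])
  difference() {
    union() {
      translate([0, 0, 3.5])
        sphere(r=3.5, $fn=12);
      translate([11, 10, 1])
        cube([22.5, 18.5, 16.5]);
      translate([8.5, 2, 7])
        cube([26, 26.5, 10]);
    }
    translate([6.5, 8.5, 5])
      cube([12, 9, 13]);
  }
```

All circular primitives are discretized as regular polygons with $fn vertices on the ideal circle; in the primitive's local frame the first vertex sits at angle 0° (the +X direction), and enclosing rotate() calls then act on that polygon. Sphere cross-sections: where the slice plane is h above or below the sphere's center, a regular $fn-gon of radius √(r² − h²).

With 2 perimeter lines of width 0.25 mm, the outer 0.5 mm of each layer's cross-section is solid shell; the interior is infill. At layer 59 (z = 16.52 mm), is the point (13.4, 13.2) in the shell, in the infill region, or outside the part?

At z = 16.52 mm: the sphere does not reach this height (|z−center|=13.020 > r=3.5); the cube at (11, 10) is present — its section is the full 22.5×18.5 rectangle; the 26×26.5 cube at (8.5, 2) contributes its full rectangle; Combining (union): the 22.5×18.5 cube at (11, 10) lies entirely inside the 26×26.5 cube at (8.5, 2), so the union is just the 26×26.5 cube at (8.5, 2) — 1 connected region; the cube at (6.5, 8.5) is present — its section is the full 12×9 rectangle; Taking the first minus the rest: starting from that combined region, the 12×9 cube at (6.5, 8.5) partially overlaps it — only the 90.00 mm² overlap (of its 108.00 mm²) is removed, clipping the outline — 1 connected region; (whole slice rotated 50° about Z — lengths, areas and connectivity unchanged). Overall, the cross-section is a single solid region. Undo the 50° rotation: the query point maps to (18.725, -1.780) in the un-rotated model frame. The nearest boundary edge runs (34.50, 2.00)→(8.50, 2.00); distance from the point to it = 3.78 mm. The point is not inside any of the regions above, so it lies outside the cross-section (3.78 mm from the nearest boundary).

outside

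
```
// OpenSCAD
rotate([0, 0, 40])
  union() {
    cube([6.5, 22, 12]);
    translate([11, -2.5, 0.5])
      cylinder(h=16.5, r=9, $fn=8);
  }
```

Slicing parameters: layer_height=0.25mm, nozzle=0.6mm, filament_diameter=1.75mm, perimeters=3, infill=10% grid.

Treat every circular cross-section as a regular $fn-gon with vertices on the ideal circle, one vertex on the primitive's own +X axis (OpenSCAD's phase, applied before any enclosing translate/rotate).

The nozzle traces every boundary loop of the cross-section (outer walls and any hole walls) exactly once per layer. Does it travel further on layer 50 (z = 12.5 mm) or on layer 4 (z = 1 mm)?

Layer 50 (z = 12.5): the cube is not intersected at this z (z outside [0, 12]); the r=9 cylinder at (11, -2.5) gives a regular 8-gon of circumradius 9 (constant along its height) (perimeter = 2·8·9.000·sin(180°/8) = 55.11 mm); Merging all regions: only the r=9 cylinder at (11, -2.5) is present, so the union is just that shape — boundary = 55.11 mm; (rotated 40° about Z; rotation is an isometry so areas/perimeters/island counts are preserved). So its perimeter = 55.11 mm. Layer 4 (z = 1): the cube is present — its section is the full 6.5×22 rectangle (perimeter 57.00 mm); the r=9 cylinder at (11, -2.5) gives a regular 8-gon of circumradius 9 (constant along its height) (perimeter = 2·8·9.000·sin(180°/8) = 55.11 mm); Taking the union: the regions partially overlap (shared area 11.01 mm²), so the edge portions inside another operand are dropped and the merged outline is re-measured after clipping — boundary = 97.81 mm; (whole slice rotated 40° about Z — lengths, areas and connectivity unchanged). So its perimeter = 97.81 mm. Layer 4 is larger (97.81 vs 55.11 mm).

layer 4 (z = 1 mm)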